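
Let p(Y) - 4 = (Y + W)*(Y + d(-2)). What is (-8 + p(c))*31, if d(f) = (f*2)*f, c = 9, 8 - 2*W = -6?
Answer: 8308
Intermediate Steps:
W = 7 (W = 4 - 1/2*(-6) = 4 + 3 = 7)
d(f) = 2*f**2 (d(f) = (2*f)*f = 2*f**2)
p(Y) = 4 + (7 + Y)*(8 + Y) (p(Y) = 4 + (Y + 7)*(Y + 2*(-2)**2) = 4 + (7 + Y)*(Y + 2*4) = 4 + (7 + Y)*(Y + 8) = 4 + (7 + Y)*(8 + Y))
(-8 + p(c))*31 = (-8 + (60 + 9**2 + 15*9))*31 = (-8 + (60 + 81 + 135))*31 = (-8 + 276)*31 = 268*31 = 8308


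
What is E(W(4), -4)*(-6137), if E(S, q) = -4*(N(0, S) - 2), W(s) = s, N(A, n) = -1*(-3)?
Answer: 24548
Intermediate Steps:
N(A, n) = 3
E(S, q) = -4 (E(S, q) = -4*(3 - 2) = -4*1 = -4)
E(W(4), -4)*(-6137) = -4*(-6137) = 24548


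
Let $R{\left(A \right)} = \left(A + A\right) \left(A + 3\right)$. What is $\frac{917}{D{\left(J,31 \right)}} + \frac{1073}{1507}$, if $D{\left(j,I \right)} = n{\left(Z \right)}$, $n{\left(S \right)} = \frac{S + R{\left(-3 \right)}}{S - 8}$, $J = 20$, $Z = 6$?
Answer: $- \frac{1378700}{4521} \approx -304.95$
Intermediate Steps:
$R{\left(A \right)} = 2 A \left(3 + A\right)$
$n{\left(S \right)} = \frac{S}{-8 + S}$ ($n{\left(S \right)} = \frac{S + 2 \left(-3\right) \left(3 - 3\right)}{S - 8} = \frac{S + 2 \left(-3\right) 0}{-8 + S} = \frac{S + 0}{-8 + S} = \frac{S}{-8 + S}$)
$D{\left(j,I \right)} = -3$ ($D{\left(j,I \right)} = \frac{6}{-8 + 6} = \frac{6}{-2} = 6 \left(- \frac{1}{2}\right) = -3$)
$\frac{917}{D{\left(J,31 \right)}} + \frac{1073}{1507} = \frac{917}{-3} + \frac{1073}{1507} = 917 \left(- \frac{1}{3}\right) + 1073 \cdot \frac{1}{1507} = - \frac{917}{3} + \frac{1073}{1507} = - \frac{1378700}{4521}$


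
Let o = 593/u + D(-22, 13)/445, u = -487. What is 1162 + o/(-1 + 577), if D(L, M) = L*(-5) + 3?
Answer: 8058318957/6934880 ≈ 1162.0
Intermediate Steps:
D(L, M) = 3 - 5*L (D(L, M) = -5*L + 3 = 3 - 5*L)
o = -208854/216715 (o = 593/(-487) + (3 - 5*(-22))/445 = 593*(-1/487) + (3 + 110)*(1/445) = -593/487 + 113*(1/445) = -593/487 + 113/445 = -208854/216715 ≈ -0.96373)
1162 + o/(-1 + 577) = 1162 - 208854/(216715*(-1 + 577)) = 1162 - 208854/216715/576 = 1162 - 208854/216715*1/576 = 1162 - 11603/6934880 = 8058318957/6934880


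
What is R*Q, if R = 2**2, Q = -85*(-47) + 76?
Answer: 16284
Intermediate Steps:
Q = 4071 (Q = 3995 + 76 = 4071)
R = 4
R*Q = 4*4071 = 16284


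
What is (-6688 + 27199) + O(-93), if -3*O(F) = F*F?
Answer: 17628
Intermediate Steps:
O(F) = -F²/3 (O(F) = -F*F/3 = -F²/3)
(-6688 + 27199) + O(-93) = (-6688 + 27199) - ⅓*(-93)² = 20511 - ⅓*8649 = 20511 - 2883 = 17628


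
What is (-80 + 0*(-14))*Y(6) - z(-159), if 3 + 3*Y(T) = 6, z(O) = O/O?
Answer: -81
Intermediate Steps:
z(O) = 1
Y(T) = 1 (Y(T) = -1 + (1/3)*6 = -1 + 2 = 1)
(-80 + 0*(-14))*Y(6) - z(-159) = (-80 + 0*(-14))*1 - 1*1 = (-80 + 0)*1 - 1 = -80*1 - 1 = -80 - 1 = -81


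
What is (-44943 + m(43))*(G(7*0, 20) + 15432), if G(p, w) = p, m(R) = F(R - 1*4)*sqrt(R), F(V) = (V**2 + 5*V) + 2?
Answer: -693560376 + 26512176*sqrt(43) ≈ -5.1971e+8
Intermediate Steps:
F(V) = 2 + V**2 + 5*V
m(R) = sqrt(R)*(-18 + (-4 + R)**2 + 5*R) (m(R) = (2 + (R - 1*4)**2 + 5*(R - 1*4))*sqrt(R) = (2 + (R - 4)**2 + 5*(R - 4))*sqrt(R) = (2 + (-4 + R)**2 + 5*(-4 + R))*sqrt(R) = (2 + (-4 + R)**2 + (-20 + 5*R))*sqrt(R) = (-18 + (-4 + R)**2 + 5*R)*sqrt(R) = sqrt(R)*(-18 + (-4 + R)**2 + 5*R))
(-44943 + m(43))*(G(7*0, 20) + 15432) = (-44943 + sqrt(43)*(-2 + 43**2 - 3*43))*(7*0 + 15432) = (-44943 + sqrt(43)*(-2 + 1849 - 129))*(0 + 15432) = (-44943 + sqrt(43)*1718)*15432 = (-44943 + 1718*sqrt(43))*15432 = -693560376 + 26512176*sqrt(43)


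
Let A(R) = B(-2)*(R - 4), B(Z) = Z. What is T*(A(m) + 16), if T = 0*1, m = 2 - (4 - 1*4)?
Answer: 0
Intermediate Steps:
m = 2 (m = 2 - (4 - 4) = 2 - 1*0 = 2 + 0 = 2)
A(R) = 8 - 2*R (A(R) = -2*(R - 4) = -2*(-4 + R) = 8 - 2*R)
T = 0
T*(A(m) + 16) = 0*((8 - 2*2) + 16) = 0*((8 - 4) + 16) = 0*(4 + 16) = 0*20 = 0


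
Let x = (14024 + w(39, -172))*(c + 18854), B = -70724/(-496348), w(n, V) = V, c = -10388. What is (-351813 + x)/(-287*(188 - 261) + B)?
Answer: 14508155128053/2599764418 ≈ 5580.6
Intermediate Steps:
B = 17681/124087 (B = -70724*(-1/496348) = 17681/124087 ≈ 0.14249)
x = 117271032 (x = (14024 - 172)*(-10388 + 18854) = 13852*8466 = 117271032)
(-351813 + x)/(-287*(188 - 261) + B) = (-351813 + 117271032)/(-287*(188 - 261) + 17681/124087) = 116919219/(-287*(-73) + 17681/124087) = 116919219/(20951 + 17681/124087) = 116919219/(2599764418/124087) = 116919219*(124087/2599764418) = 14508155128053/2599764418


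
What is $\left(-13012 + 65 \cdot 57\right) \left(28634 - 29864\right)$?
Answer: $11447610$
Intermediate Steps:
$\left(-13012 + 65 \cdot 57\right) \left(28634 - 29864\right) = \left(-13012 + 3705\right) \left(-1230\right) = \left(-9307\right) \left(-1230\right) = 11447610$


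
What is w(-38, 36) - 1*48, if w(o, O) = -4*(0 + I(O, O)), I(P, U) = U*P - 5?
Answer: -5212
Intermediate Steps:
I(P, U) = -5 + P*U (I(P, U) = P*U - 5 = -5 + P*U)
w(o, O) = 20 - 4*O² (w(o, O) = -4*(0 + (-5 + O*O)) = -4*(0 + (-5 + O²)) = -4*(-5 + O²) = 20 - 4*O²)
w(-38, 36) - 1*48 = (20 - 4*36²) - 1*48 = (20 - 4*1296) - 48 = (20 - 5184) - 48 = -5164 - 48 = -5212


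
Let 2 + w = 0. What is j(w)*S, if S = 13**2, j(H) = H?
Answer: -338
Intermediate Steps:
w = -2 (w = -2 + 0 = -2)
S = 169
j(w)*S = -2*169 = -338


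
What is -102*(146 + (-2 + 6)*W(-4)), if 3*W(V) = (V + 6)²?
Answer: -15436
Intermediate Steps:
W(V) = (6 + V)²/3 (W(V) = (V + 6)²/3 = (6 + V)²/3)
-102*(146 + (-2 + 6)*W(-4)) = -102*(146 + (-2 + 6)*((6 - 4)²/3)) = -102*(146 + 4*((⅓)*2²)) = -102*(146 + 4*((⅓)*4)) = -102*(146 + 4*(4/3)) = -102*(146 + 16/3) = -102*454/3 = -15436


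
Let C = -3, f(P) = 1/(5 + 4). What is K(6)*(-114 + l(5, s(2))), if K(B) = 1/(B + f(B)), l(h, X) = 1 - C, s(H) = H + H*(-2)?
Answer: -18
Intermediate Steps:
f(P) = 1/9
s(H) = -H (s(H) = H - 2*H = -H)
l(h, X) = 4 (l(h, X) = 1 - 1*(-3) = 1 + 3 = 4)
K(B) = 1/(1/9 + B) (K(B) = 1/(B + 1/9) = 1/(1/9 + B))
K(6)*(-114 + l(5, s(2))) = (9/(1 + 9*6))*(-114 + 4) = (9/(1 + 54))*(-110) = (9/55)*(-110) = -18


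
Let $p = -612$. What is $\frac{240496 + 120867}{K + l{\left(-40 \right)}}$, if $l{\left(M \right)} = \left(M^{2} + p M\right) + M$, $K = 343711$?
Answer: $\frac{361363}{369751} \approx 0.97731$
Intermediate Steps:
$l{\left(M \right)} = M^{2} - 611 M$ ($l{\left(M \right)} = \left(M^{2} - 612 M\right) + M = M^{2} - 611 M$)
$\frac{240496 + 120867}{K + l{\left(-40 \right)}} = \frac{240496 + 120867}{343711 - 40 \left(-611 - 40\right)} = \frac{361363}{343711 - -26040} = \frac{361363}{343711 + 26040} = \frac{361363}{369751}$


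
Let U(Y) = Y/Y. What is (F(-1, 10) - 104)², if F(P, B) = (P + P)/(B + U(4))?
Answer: 1313316/121 ≈ 10854.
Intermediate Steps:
U(Y) = 1
F(P, B) = 2*P/(1 + B) (F(P, B) = (P + P)/(B + 1) = (2*P)/(1 + B) = 2*P/(1 + B))
(F(-1, 10) - 104)² = (2*(-1)/(1 + 10) - 104)² = (2*(-1)/11 - 104)² = (2*(-1)*(1/11) - 104)² = (-2/11 - 104)² = (-1146/11)² = 1313316/121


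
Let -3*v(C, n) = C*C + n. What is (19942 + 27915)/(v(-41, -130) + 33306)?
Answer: 47857/32789 ≈ 1.4595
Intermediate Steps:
v(C, n) = -n/3 - C²/3 (v(C, n) = -(C*C + n)/3 = -(C² + n)/3 = -(n + C²)/3 = -n/3 - C²/3)
(19942 + 27915)/(v(-41, -130) + 33306) = (19942 + 27915)/((-⅓*(-130) - ⅓*(-41)²) + 33306) = 47857/((130/3 - ⅓*1681) + 33306) = 47857/((130/3 - 1681/3) + 33306) = 47857/(-517 + 33306) = 47857/32789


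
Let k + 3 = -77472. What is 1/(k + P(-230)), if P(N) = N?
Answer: -1/77705 ≈ -1.2869e-5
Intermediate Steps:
k = -77475 (k = -3 - 77472 = -77475)
1/(k + P(-230)) = 1/(-77475 - 230) = 1/(-77705) = -1/77705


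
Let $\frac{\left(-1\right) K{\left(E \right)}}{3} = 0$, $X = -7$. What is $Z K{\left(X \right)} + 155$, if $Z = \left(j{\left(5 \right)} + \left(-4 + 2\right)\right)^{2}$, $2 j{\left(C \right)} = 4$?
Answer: $155$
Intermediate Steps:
$j{\left(C \right)} = 2$ ($j{\left(C \right)} = \frac{1}{2} \cdot 4 = 2$)
$Z = 0$ ($Z = \left(2 + \left(-4 + 2\right)\right)^{2} = \left(2 - 2\right)^{2} = 0^{2} = 0$)
$K{\left(E \right)} = 0$ ($K{\left(E \right)} = \left(-3\right) 0 = 0$)
$Z K{\left(X \right)} + 155 = 0 \cdot 0 + 155 = 0 + 155 = 155$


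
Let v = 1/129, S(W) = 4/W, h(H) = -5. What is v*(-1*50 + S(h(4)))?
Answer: -254/645 ≈ -0.39380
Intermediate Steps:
v = 1/129 ≈ 0.0077519
v*(-1*50 + S(h(4))) = (-1*50 + 4/(-5))/129 = (-50 + 4*(-⅕))/129 = (-50 - ⅘)/129 = (1/129)*(-254/5) = -254/645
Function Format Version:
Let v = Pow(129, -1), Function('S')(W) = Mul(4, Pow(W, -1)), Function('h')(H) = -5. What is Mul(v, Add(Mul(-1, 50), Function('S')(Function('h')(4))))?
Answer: Rational(-254, 645) ≈ -0.39380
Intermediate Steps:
v = Rational(1, 129) ≈ 0.0077519
Mul(v, Add(Mul(-1, 50), Function('S')(Function('h')(4)))) = Mul(Rational(1, 129), Add(Mul(-1, 50), Mul(4, Pow(-5, -1)))) = Mul(Rational(1, 129), Add(-50, Mul(4, Rational(-1, 5)))) = Mul(Rational(1, 129), Add(-50, Rational(-4, 5))) = Mul(Rational(1, 129), Rational(-254, 5)) = Rational(-254, 645)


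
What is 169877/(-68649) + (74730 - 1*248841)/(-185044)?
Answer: -19482173549/12703085556 ≈ -1.5337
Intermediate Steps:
169877/(-68649) + (74730 - 1*248841)/(-185044) = 169877*(-1/68649) + (74730 - 248841)*(-1/185044) = -169877/68649 - 174111*(-1/185044) = -169877/68649 + 174111/185044 = -19482173549/12703085556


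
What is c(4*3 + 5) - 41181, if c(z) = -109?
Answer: -41290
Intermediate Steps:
c(4*3 + 5) - 41181 = -109 - 41181 = -41290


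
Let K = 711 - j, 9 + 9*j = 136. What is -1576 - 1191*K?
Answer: -2494712/3 ≈ -8.3157e+5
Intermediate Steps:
j = 127/9 (j = -1 + (⅑)*136 = -1 + 136/9 = 127/9 ≈ 14.111)
K = 6272/9 (K = 711 - 1*127/9 = 711 - 127/9 = 6272/9 ≈ 696.89)
-1576 - 1191*K = -1576 - 1191*6272/9 = -1576 - 2489984/3 = -2494712/3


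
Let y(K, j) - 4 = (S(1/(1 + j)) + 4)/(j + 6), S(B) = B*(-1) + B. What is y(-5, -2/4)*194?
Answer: 10088/11 ≈ 917.09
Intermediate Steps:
S(B) = 0 (S(B) = -B + B = 0)
y(K, j) = 4 + 4/(6 + j) (y(K, j) = 4 + (0 + 4)/(j + 6) = 4 + 4/(6 + j))
y(-5, -2/4)*194 = (4*(7 - 2/4)/(6 - 2/4))*194 = (4*(7 - 2*¼)/(6 - 2*¼))*194 = (4*(7 - ½)/(6 - ½))*194 = (4*(13/2)/(11/2))*194 = (4*(2/11)*(13/2))*194 = (52/11)*194 = 10088/11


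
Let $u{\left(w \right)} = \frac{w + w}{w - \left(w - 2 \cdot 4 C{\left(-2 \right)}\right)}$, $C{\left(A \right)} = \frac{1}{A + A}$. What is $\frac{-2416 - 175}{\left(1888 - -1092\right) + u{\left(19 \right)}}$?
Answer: $- \frac{2591}{2961} \approx -0.87504$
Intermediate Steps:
$C{\left(A \right)} = \frac{1}{2 A}$
$u{\left(w \right)} = - w$ ($u{\left(w \right)} = \frac{w + w}{w - \left(w - 2 \cdot 4 \frac{1}{2 \left(-2\right)}\right)} = \frac{2 w}{w - \left(w - 4 \left(- \frac{1}{2}\right)\right)} = \frac{2 w}{w - \left(2 + w\right)} = \frac{2 w}{-2} = 2 w \left(- \frac{1}{2}\right) = - w$)
$\frac{-2416 - 175}{\left(1888 - -1092\right) + u{\left(19 \right)}} = \frac{-2416 - 175}{\left(1888 - -1092\right) - 19} = - \frac{2591}{\left(1888 + 1092\right) - 19} = - \frac{2591}{2980 - 19} = - \frac{2591}{2961}$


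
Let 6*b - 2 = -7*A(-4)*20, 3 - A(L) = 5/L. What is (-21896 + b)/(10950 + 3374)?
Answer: -131969/85944 ≈ -1.5355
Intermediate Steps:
A(L) = 3 - 5/L
b = -593/6 (b = ⅓ + (-7*(3 - 5/(-4))*20)/6 = ⅓ + (-7*(3 - 5*(-¼))*20)/6 = ⅓ + (-7*(3 + 5/4)*20)/6 = ⅓ + (-7*17/4*20)/6 = ⅓ + (-119/4*20)/6 = ⅓ + (⅙)*(-595) = ⅓ - 595/6 = -593/6 ≈ -98.833)
(-21896 + b)/(10950 + 3374) = (-21896 - 593/6)/(10950 + 3374) = -131969/6/14324 = -131969/6*1/14324 = -131969/85944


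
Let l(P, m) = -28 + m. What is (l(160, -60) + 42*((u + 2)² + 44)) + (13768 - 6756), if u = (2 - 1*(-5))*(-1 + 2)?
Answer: 12174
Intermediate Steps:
u = 7 (u = (2 + 5)*1 = 7*1 = 7)
(l(160, -60) + 42*((u + 2)² + 44)) + (13768 - 6756) = ((-28 - 60) + 42*((7 + 2)² + 44)) + (13768 - 6756) = (-88 + 42*(9² + 44)) + 7012 = (-88 + 42*(81 + 44)) + 7012 = (-88 + 42*125) + 7012 = (-88 + 5250) + 7012 = 5162 + 7012 = 12174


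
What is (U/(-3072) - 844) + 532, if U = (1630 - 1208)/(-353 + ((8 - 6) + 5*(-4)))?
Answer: -177794861/569856 ≈ -312.00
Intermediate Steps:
U = -422/371 (U = 422/(-353 + (2 - 20)) = 422/(-353 - 18) = 422/(-371) = 422*(-1/371) = -422/371 ≈ -1.1375)
(U/(-3072) - 844) + 532 = (-422/371/(-3072) - 844) + 532 = (-422/371*(-1/3072) - 844) + 532 = (211/569856 - 844) + 532 = -480958253/569856 + 532 = -177794861/569856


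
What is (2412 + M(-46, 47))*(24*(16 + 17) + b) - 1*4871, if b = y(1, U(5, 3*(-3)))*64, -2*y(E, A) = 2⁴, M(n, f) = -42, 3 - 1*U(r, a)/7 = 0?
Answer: 658729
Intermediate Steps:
U(r, a) = 21 (U(r, a) = 21 - 7*0 = 21 + 0 = 21)
y(E, A) = -8 (y(E, A) = -½*2⁴ = -½*16 = -8)
b = -512 (b = -8*64 = -512)
(2412 + M(-46, 47))*(24*(16 + 17) + b) - 1*4871 = (2412 - 42)*(24*(16 + 17) - 512) - 1*4871 = 2370*(24*33 - 512) - 4871 = 2370*(792 - 512) - 4871 = 2370*280 - 4871 = 663600 - 4871 = 658729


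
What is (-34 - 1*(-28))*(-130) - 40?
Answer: 740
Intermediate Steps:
(-34 - 1*(-28))*(-130) - 40 = (-34 + 28)*(-130) - 40 = -6*(-130) - 40 = 780 - 40 = 740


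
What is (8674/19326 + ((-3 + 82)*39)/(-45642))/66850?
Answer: 56059217/9827811161700 ≈ 5.7041e-6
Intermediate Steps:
(8674/19326 + ((-3 + 82)*39)/(-45642))/66850 = (8674*(1/19326) + (79*39)*(-1/45642))*(1/66850) = (4337/9663 + 3081*(-1/45642))*(1/66850) = (4337/9663 - 1027/15214)*(1/66850) = (56059217/147012882)*(1/66850) = 56059217/9827811161700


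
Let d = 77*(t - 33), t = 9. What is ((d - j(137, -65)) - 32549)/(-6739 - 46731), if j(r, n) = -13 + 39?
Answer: 34423/53470 ≈ 0.64378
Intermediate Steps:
d = -1848 (d = 77*(9 - 33) = 77*(-24) = -1848)
j(r, n) = 26
((d - j(137, -65)) - 32549)/(-6739 - 46731) = ((-1848 - 1*26) - 32549)/(-6739 - 46731) = ((-1848 - 26) - 32549)/(-53470) = (-1874 - 32549)*(-1/53470) = -34423*(-1/53470) = 34423/53470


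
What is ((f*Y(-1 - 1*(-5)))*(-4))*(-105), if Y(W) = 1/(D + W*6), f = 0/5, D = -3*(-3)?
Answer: 0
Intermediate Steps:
D = 9
f = 0 (f = 0*(1/5) = 0)
Y(W) = 1/(9 + 6*W) (Y(W) = 1/(9 + W*6) = 1/(9 + 6*W))
((f*Y(-1 - 1*(-5)))*(-4))*(-105) = ((0*(1/(3*(3 + 2*(-1 - 1*(-5))))))*(-4))*(-105) = ((0*(1/(3*(3 + 2*(-1 + 5)))))*(-4))*(-105) = ((0*(1/(3*(3 + 2*4))))*(-4))*(-105) = ((0*(1/(3*(3 + 8))))*(-4))*(-105) = ((0*((1/3)/11))*(-4))*(-105) = ((0*((1/3)*(1/11)))*(-4))*(-105) = ((0*(1/33))*(-4))*(-105) = (0*(-4))*(-105) = 0*(-105) = 0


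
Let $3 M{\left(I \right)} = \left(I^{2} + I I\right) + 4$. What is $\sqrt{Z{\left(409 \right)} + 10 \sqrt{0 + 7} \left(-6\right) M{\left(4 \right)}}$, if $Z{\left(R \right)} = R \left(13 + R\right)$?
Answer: $\sqrt{172598 - 720 \sqrt{7}} \approx 413.15$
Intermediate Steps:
$M{\left(I \right)} = \frac{4}{3} + \frac{2 I^{2}}{3}$ ($M{\left(I \right)} = \frac{\left(I^{2} + I I\right) + 4}{3} = \frac{\left(I^{2} + I^{2}\right) + 4}{3} = \frac{2 I^{2} + 4}{3} = \frac{4 + 2 I^{2}}{3} = \frac{4}{3} + \frac{2 I^{2}}{3}$)
$\sqrt{Z{\left(409 \right)} + 10 \sqrt{0 + 7} \left(-6\right) M{\left(4 \right)}} = \sqrt{409 \left(13 + 409\right) + 10 \sqrt{0 + 7} \left(-6\right) \left(\frac{4}{3} + \frac{2 \cdot 4^{2}}{3}\right)} = \sqrt{409 \cdot 422 + 10 \sqrt{7} \left(-6\right) \left(\frac{4}{3} + \frac{2}{3} \cdot 16\right)} = \sqrt{172598 + - 60 \sqrt{7} \left(\frac{4}{3} + \frac{32}{3}\right)} = \sqrt{172598 + - 60 \sqrt{7} \cdot 12} = \sqrt{172598 - 720 \sqrt{7}}$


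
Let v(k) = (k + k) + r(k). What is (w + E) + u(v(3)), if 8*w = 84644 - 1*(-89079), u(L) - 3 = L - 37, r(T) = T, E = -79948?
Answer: -466061/8 ≈ -58258.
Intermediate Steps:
v(k) = 3*k (v(k) = (k + k) + k = 2*k + k = 3*k)
u(L) = -34 + L (u(L) = 3 + (L - 37) = 3 + (-37 + L) = -34 + L)
w = 173723/8 (w = (84644 - 1*(-89079))/8 = (84644 + 89079)/8 = (⅛)*173723 = 173723/8 ≈ 21715.)
(w + E) + u(v(3)) = (173723/8 - 79948) + (-34 + 3*3) = -465861/8 + (-34 + 9) = -465861/8 - 25 = -466061/8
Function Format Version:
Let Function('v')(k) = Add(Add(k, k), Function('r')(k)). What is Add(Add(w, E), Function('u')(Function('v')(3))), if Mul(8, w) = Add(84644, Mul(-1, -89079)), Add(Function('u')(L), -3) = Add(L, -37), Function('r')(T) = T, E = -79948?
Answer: Rational(-466061, 8) ≈ -58258.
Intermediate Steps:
Function('v')(k) = Mul(3, k) (Function('v')(k) = Add(Add(k, k), k) = Add(Mul(2, k), k) = Mul(3, k))
Function('u')(L) = Add(-34, L) (Function('u')(L) = Add(3, Add(L, -37)) = Add(3, Add(-37, L)) = Add(-34, L))
w = Rational(173723, 8) (w = Mul(Rational(1, 8), Add(84644, Mul(-1, -89079))) = Mul(Rational(1, 8), Add(84644, 89079)) = Mul(Rational(1, 8), 173723) = Rational(173723, 8) ≈ 21715.)
Add(Add(w, E), Function('u')(Function('v')(3))) = Add(Add(Rational(173723, 8), -79948), Add(-34, Mul(3, 3))) = Add(Rational(-465861, 8), Add(-34, 9)) = Add(Rational(-465861, 8), -25) = Rational(-466061, 8)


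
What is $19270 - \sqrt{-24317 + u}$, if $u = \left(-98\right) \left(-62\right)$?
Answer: $19270 - i \sqrt{18241} \approx 19270.0 - 135.06 i$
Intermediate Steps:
$u = 6076$
$19270 - \sqrt{-24317 + u} = 19270 - \sqrt{-24317 + 6076} = 19270 - \sqrt{-18241} = 19270 - i \sqrt{18241}$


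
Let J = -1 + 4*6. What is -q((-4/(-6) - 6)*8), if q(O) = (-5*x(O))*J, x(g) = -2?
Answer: -230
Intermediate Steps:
J = 23 (J = -1 + 24 = 23)
q(O) = 230 (q(O) = -5*(-2)*23 = 10*23 = 230)
-q((-4/(-6) - 6)*8) = -1*230 = -230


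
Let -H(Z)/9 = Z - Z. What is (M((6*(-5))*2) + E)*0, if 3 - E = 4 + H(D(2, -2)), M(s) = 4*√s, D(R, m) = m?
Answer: 0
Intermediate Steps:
H(Z) = 0 (H(Z) = -9*(Z - Z) = -9*0 = 0)
E = -1 (E = 3 - (4 + 0) = 3 - 1*4 = 3 - 4 = -1)
(M((6*(-5))*2) + E)*0 = (4*√((6*(-5))*2) - 1)*0 = (4*√(-30*2) - 1)*0 = (4*√(-60) - 1)*0 = (4*(2*I*√15) - 1)*0 = (8*I*√15 - 1)*0 = (-1 + 8*I*√15)*0 = 0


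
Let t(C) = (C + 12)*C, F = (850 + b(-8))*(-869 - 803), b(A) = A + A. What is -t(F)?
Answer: -1944468491328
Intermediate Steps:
b(A) = 2*A
F = -1394448 (F = (850 + 2*(-8))*(-869 - 803) = (850 - 16)*(-1672) = 834*(-1672) = -1394448)
t(C) = C*(12 + C) (t(C) = (12 + C)*C = C*(12 + C))
-t(F) = -(-1394448)*(12 - 1394448) = -(-1394448)*(-1394436) = -1*1944468491328 = -1944468491328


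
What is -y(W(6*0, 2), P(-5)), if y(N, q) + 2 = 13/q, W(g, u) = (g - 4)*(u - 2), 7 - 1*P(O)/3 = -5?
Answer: 59/36 ≈ 1.6389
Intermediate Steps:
P(O) = 36 (P(O) = 21 - 3*(-5) = 21 + 15 = 36)
W(g, u) = (-4 + g)*(-2 + u)
y(N, q) = -2 + 13/q
-y(W(6*0, 2), P(-5)) = -(-2 + 13/36) = -1*(-59/36) = 59/36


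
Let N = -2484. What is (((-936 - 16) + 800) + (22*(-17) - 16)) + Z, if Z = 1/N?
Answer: -1346329/2484 ≈ -542.00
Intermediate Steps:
Z = -1/2484 (Z = 1/(-2484) = -1/2484 ≈ -0.00040258)
(((-936 - 16) + 800) + (22*(-17) - 16)) + Z = (((-936 - 16) + 800) + (22*(-17) - 16)) - 1/2484 = ((-952 + 800) + (-374 - 16)) - 1/2484 = (-152 - 390) - 1/2484 = -542 - 1/2484 = -1346329/2484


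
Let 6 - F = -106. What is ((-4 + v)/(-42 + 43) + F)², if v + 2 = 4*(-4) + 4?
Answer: 8836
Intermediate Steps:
F = 112 (F = 6 - 1*(-106) = 6 + 106 = 112)
v = -14 (v = -2 + (4*(-4) + 4) = -2 + (-16 + 4) = -2 - 12 = -14)
((-4 + v)/(-42 + 43) + F)² = ((-4 - 14)/(-42 + 43) + 112)² = (-18/1 + 112)² = (-18*1 + 112)² = (-18 + 112)² = 94² = 8836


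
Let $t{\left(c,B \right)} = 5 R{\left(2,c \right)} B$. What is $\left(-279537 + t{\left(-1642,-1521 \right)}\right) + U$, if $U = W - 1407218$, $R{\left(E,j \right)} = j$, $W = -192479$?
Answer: $10608176$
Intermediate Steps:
$t{\left(c,B \right)} = 5 B c$ ($t{\left(c,B \right)} = 5 c B = 5 B c$)
$U = -1599697$ ($U = -192479 - 1407218 = -1599697$)
$\left(-279537 + t{\left(-1642,-1521 \right)}\right) + U = \left(-279537 + 5 \left(-1521\right) \left(-1642\right)\right) - 1599697 = \left(-279537 + 12487410\right) - 1599697 = 12207873 - 1599697 = 10608176$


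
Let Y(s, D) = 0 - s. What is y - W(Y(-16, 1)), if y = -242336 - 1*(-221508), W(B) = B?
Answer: -20844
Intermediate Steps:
Y(s, D) = -s
y = -20828 (y = -242336 + 221508 = -20828)
y - W(Y(-16, 1)) = -20828 - (-1)*(-16) = -20828 - 1*16 = -20828 - 16 = -20844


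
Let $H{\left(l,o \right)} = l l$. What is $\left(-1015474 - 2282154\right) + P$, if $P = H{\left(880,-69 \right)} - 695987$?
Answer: $-3219215$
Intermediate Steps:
$H{\left(l,o \right)} = l^{2}$
$P = 78413$ ($P = 880^{2} - 695987 = 774400 - 695987 = 78413$)
$\left(-1015474 - 2282154\right) + P = \left(-1015474 - 2282154\right) + 78413 = -3297628 + 78413 = -3219215$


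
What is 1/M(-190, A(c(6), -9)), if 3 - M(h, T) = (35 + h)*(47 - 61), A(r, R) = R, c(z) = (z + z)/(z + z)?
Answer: -1/2167 ≈ -0.00046147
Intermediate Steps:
c(z) = 1 (c(z) = (2*z)/((2*z)) = (2*z)*(1/(2*z)) = 1)
M(h, T) = 493 + 14*h (M(h, T) = 3 - (35 + h)*(47 - 61) = 3 - (35 + h)*(-14) = 3 - (-490 - 14*h) = 3 + (490 + 14*h) = 493 + 14*h)
1/M(-190, A(c(6), -9)) = 1/(493 + 14*(-190)) = 1/(493 - 2660) = 1/(-2167) = -1/2167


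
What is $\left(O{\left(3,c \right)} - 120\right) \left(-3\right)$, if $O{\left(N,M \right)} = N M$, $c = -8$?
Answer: $432$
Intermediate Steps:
$O{\left(N,M \right)} = M N$
$\left(O{\left(3,c \right)} - 120\right) \left(-3\right) = \left(\left(-8\right) 3 - 120\right) \left(-3\right) = \left(-24 - 120\right) \left(-3\right) = \left(-144\right) \left(-3\right) = 432$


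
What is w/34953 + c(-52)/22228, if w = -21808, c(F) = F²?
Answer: -97558828/194233821 ≈ -0.50228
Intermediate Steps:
w/34953 + c(-52)/22228 = -21808/34953 + (-52)²/22228 = -21808*1/34953 + 2704*(1/22228) = -21808/34953 + 676/5557 = -97558828/194233821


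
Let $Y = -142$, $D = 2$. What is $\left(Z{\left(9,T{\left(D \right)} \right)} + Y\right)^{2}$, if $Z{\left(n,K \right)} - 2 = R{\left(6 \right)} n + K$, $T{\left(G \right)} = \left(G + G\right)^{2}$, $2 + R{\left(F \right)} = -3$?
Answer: $28561$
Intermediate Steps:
$R{\left(F \right)} = -5$ ($R{\left(F \right)} = -2 - 3 = -5$)
$T{\left(G \right)} = 4 G^{2}$ ($T{\left(G \right)} = \left(2 G\right)^{2} = 4 G^{2}$)
$Z{\left(n,K \right)} = 2 + K - 5 n$ ($Z{\left(n,K \right)} = 2 + \left(- 5 n + K\right) = 2 + \left(K - 5 n\right) = 2 + K - 5 n$)
$\left(Z{\left(9,T{\left(D \right)} \right)} + Y\right)^{2} = \left(\left(2 + 4 \cdot 2^{2} - 45\right) - 142\right)^{2} = \left(\left(2 + 4 \cdot 4 - 45\right) - 142\right)^{2} = \left(\left(2 + 16 - 45\right) - 142\right)^{2} = \left(-27 - 142\right)^{2} = \left(-169\right)^{2} = 28561$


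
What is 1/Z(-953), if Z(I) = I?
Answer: -1/953 ≈ -0.0010493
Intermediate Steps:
1/Z(-953) = 1/(-953) = -1/953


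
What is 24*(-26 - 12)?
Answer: -912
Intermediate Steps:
24*(-26 - 12) = 24*(-38) = -912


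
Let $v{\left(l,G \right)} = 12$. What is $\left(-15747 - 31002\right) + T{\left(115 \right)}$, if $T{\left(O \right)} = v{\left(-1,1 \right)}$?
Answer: $-46737$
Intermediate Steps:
$T{\left(O \right)} = 12$
$\left(-15747 - 31002\right) + T{\left(115 \right)} = \left(-15747 - 31002\right) + 12 = -46749 + 12 = -46737$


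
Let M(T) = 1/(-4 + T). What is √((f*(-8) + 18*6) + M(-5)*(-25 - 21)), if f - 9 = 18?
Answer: I*√926/3 ≈ 10.143*I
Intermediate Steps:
f = 27 (f = 9 + 18 = 27)
√((f*(-8) + 18*6) + M(-5)*(-25 - 21)) = √((27*(-8) + 18*6) + (-25 - 21)/(-4 - 5)) = √((-216 + 108) - 46/(-9)) = √(-108 - ⅑*(-46)) = √(-108 + 46/9) = √(-926/9) = I*√926/3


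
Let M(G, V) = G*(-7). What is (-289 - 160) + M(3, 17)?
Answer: -470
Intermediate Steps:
M(G, V) = -7*G
(-289 - 160) + M(3, 17) = (-289 - 160) - 7*3 = -449 - 21 = -470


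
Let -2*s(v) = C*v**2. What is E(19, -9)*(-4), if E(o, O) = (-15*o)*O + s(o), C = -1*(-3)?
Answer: -8094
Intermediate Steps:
C = 3
s(v) = -3*v**2/2
E(o, O) = -3*o**2/2 - 15*O*o (E(o, O) = (-15*o)*O - 3*o**2/2 = -15*O*o - 3*o**2/2 = -3*o**2/2 - 15*O*o)
E(19, -9)*(-4) = ((3/2)*19*(-1*19 - 10*(-9)))*(-4) = ((3/2)*19*(-19 + 90))*(-4) = ((3/2)*19*71)*(-4) = (4047/2)*(-4) = -8094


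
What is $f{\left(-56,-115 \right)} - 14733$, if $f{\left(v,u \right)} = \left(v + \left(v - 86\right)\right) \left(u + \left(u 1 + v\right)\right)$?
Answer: $41895$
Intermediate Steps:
$f{\left(v,u \right)} = \left(-86 + 2 v\right) \left(v + 2 u\right)$ ($f{\left(v,u \right)} = \left(v + \left(v - 86\right)\right) \left(u + \left(u + v\right)\right) = \left(v + \left(-86 + v\right)\right) \left(v + 2 u\right) = \left(-86 + 2 v\right) \left(v + 2 u\right)$)
$f{\left(-56,-115 \right)} - 14733 = \left(\left(-172\right) \left(-115\right) - -4816 + 2 \left(-56\right)^{2} + 4 \left(-115\right) \left(-56\right)\right) - 14733 = \left(19780 + 4816 + 2 \cdot 3136 + 25760\right) - 14733 = \left(19780 + 4816 + 6272 + 25760\right) - 14733 = 56628 - 14733 = 41895$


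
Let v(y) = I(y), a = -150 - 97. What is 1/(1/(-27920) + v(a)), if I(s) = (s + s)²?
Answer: 27920/6813485119 ≈ 4.0978e-6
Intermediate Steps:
a = -247
I(s) = 4*s² (I(s) = (2*s)² = 4*s²)
v(y) = 4*y²
1/(1/(-27920) + v(a)) = 1/(1/(-27920) + 4*(-247)²) = 1/(-1/27920 + 4*61009) = 1/(-1/27920 + 244036) = 1/(6813485119/27920) = 27920/6813485119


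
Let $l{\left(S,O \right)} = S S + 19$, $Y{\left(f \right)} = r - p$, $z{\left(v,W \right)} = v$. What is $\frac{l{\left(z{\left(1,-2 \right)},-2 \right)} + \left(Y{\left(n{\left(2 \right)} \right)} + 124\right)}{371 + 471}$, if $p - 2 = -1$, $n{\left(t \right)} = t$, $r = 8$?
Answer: $\frac{151}{842} \approx 0.17933$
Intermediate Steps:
$p = 1$ ($p = 2 - 1 = 1$)
$Y{\left(f \right)} = 7$ ($Y{\left(f \right)} = 8 - 1 = 7$)
$l{\left(S,O \right)} = 19 + S^{2}$ ($l{\left(S,O \right)} = S^{2} + 19 = 19 + S^{2}$)
$\frac{l{\left(z{\left(1,-2 \right)},-2 \right)} + \left(Y{\left(n{\left(2 \right)} \right)} + 124\right)}{371 + 471} = \frac{\left(19 + 1^{2}\right) + \left(7 + 124\right)}{371 + 471} = \frac{\left(19 + 1\right) + 131}{842} = \left(20 + 131\right) \frac{1}{842} = 151 \cdot \frac{1}{842} = \frac{151}{842}$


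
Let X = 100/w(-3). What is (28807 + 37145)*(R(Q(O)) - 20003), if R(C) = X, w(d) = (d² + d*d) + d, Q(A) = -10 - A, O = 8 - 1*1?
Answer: -1318798176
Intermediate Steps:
O = 7 (O = 8 - 1 = 7)
w(d) = d + 2*d² (w(d) = (d² + d²) + d = 2*d² + d = d + 2*d²)
X = 20/3 (X = 100/((-3*(1 + 2*(-3)))) = 100/((-3*(1 - 6))) = 100/((-3*(-5))) = 100/15 = 100*(1/15) = 20/3 ≈ 6.6667)
R(C) = 20/3
(28807 + 37145)*(R(Q(O)) - 20003) = (28807 + 37145)*(20/3 - 20003) = 65952*(-59989/3) = -1318798176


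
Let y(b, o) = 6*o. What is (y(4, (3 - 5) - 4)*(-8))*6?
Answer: 1728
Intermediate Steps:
(y(4, (3 - 5) - 4)*(-8))*6 = ((6*((3 - 5) - 4))*(-8))*6 = ((6*(-2 - 4))*(-8))*6 = ((6*(-6))*(-8))*6 = -36*(-8)*6 = 288*6 = 1728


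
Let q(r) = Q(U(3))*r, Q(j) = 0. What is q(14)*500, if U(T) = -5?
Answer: 0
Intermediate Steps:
q(r) = 0 (q(r) = 0*r = 0)
q(14)*500 = 0*500 = 0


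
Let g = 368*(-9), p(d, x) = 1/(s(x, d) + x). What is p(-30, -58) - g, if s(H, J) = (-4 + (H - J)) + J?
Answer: 397439/120 ≈ 3312.0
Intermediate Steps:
s(H, J) = -4 + H (s(H, J) = (-4 + H - J) + J = -4 + H)
p(d, x) = 1/(-4 + 2*x) (p(d, x) = 1/((-4 + x) + x) = 1/(-4 + 2*x))
g = -3312
p(-30, -58) - g = 1/(2*(-2 - 58)) - 1*(-3312) = (½)/(-60) + 3312 = (½)*(-1/60) + 3312 = -1/120 + 3312 = 397439/120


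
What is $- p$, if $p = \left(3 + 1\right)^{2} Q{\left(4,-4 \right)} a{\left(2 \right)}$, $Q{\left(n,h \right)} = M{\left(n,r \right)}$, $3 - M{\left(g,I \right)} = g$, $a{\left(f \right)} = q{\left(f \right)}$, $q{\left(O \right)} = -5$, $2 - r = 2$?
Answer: $-80$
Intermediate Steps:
$r = 0$ ($r = 2 - 2 = 0$)
$a{\left(f \right)} = -5$
$M{\left(g,I \right)} = 3 - g$
$Q{\left(n,h \right)} = 3 - n$
$p = 80$ ($p = \left(3 + 1\right)^{2} \left(3 - 4\right) \left(-5\right) = 4^{2} \left(3 - 4\right) \left(-5\right) = 16 \left(-1\right) \left(-5\right) = \left(-16\right) \left(-5\right) = 80$)
$- p = \left(-1\right) 80 = -80$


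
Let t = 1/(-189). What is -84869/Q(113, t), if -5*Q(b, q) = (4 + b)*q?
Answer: -8911245/13 ≈ -6.8548e+5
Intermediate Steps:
t = -1/189 ≈ -0.0052910
Q(b, q) = -q*(4 + b)/5 (Q(b, q) = -(4 + b)*q/5 = -q*(4 + b)/5)
-84869/Q(113, t) = -84869*945/(4 + 113) = -84869/((-⅕*(-1/189)*117)) = -84869/13/105 = -84869*105/13 = -8911245/13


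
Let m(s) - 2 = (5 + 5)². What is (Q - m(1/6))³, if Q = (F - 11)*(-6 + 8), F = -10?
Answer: -2985984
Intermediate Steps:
m(s) = 102 (m(s) = 2 + (5 + 5)² = 2 + 10² = 2 + 100 = 102)
Q = -42 (Q = (-10 - 11)*(-6 + 8) = -21*2 = -42)
(Q - m(1/6))³ = (-42 - 1*102)³ = (-42 - 102)³ = (-144)³ = -2985984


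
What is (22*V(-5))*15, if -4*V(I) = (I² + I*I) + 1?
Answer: -8415/2 ≈ -4207.5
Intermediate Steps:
V(I) = -¼ - I²/2 (V(I) = -((I² + I*I) + 1)/4 = -((I² + I²) + 1)/4 = -(2*I² + 1)/4 = -(1 + 2*I²)/4 = -¼ - I²/2)
(22*V(-5))*15 = (22*(-¼ - ½*(-5)²))*15 = (22*(-¼ - ½*25))*15 = (22*(-¼ - 25/2))*15 = (22*(-51/4))*15 = -561/2*15 = -8415/2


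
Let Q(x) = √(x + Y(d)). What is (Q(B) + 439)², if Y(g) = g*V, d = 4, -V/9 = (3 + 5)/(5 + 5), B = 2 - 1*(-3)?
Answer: (2195 + I*√595)²/25 ≈ 1.927e+5 + 4283.3*I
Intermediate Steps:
B = 5 (B = 2 + 3 = 5)
V = -36/5 (V = -9*(3 + 5)/(5 + 5) = -72/10 = -9*⅘ = -36/5 ≈ -7.2000)
Y(g) = -36*g/5 (Y(g) = g*(-36/5) = -36*g/5)
Q(x) = √(-144/5 + x) (Q(x) = √(x - 36/5*4) = √(x - 144/5) = √(-144/5 + x))
(Q(B) + 439)² = (√(-720 + 25*5)/5 + 439)² = (√(-720 + 125)/5 + 439)² = (√(-595)/5 + 439)² = ((I*√595)/5 + 439)² = (I*√595/5 + 439)² = (439 + I*√595/5)²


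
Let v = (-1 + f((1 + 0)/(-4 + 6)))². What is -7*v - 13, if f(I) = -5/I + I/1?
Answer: -3139/4 ≈ -784.75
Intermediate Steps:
f(I) = I - 5/I (f(I) = -5/I + I*1 = -5/I + I = I - 5/I)
v = 441/4 (v = (-1 + ((1 + 0)/(-4 + 6) - 5*(-4 + 6)/(1 + 0)))² = (-1 + (1/2 - 5/(1/2)))² = (-1 + (1*(½) - 5/(1*(½))))² = (-1 + (½ - 5/½))² = (-1 + (½ - 5*2))² = (-1 + (½ - 10))² = (-1 - 19/2)² = (-21/2)² = 441/4 ≈ 110.25)
-7*v - 13 = -7*441/4 - 13 = -3087/4 - 13 = -3139/4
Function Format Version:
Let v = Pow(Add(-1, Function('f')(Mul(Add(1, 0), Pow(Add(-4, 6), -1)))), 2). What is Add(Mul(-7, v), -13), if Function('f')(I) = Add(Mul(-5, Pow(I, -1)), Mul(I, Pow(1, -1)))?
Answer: Rational(-3139, 4) ≈ -784.75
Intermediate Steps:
Function('f')(I) = Add(I, Mul(-5, Pow(I, -1))) (Function('f')(I) = Add(Mul(-5, Pow(I, -1)), Mul(I, 1)) = Add(Mul(-5, Pow(I, -1)), I) = Add(I, Mul(-5, Pow(I, -1))))
v = Rational(441, 4) (v = Pow(Add(-1, Add(Mul(Add(1, 0), Pow(Add(-4, 6), -1)), Mul(-5, Pow(Mul(Add(1, 0), Pow(Add(-4, 6), -1)), -1)))), 2) = Pow(Add(-1, Add(Mul(1, Pow(2, -1)), Mul(-5, Pow(Mul(1, Pow(2, -1)), -1)))), 2) = Pow(Add(-1, Add(Mul(1, Rational(1, 2)), Mul(-5, Pow(Mul(1, Rational(1, 2)), -1)))), 2) = Pow(Add(-1, Add(Rational(1, 2), Mul(-5, Pow(Rational(1, 2), -1)))), 2) = Pow(Add(-1, Add(Rational(1, 2), Mul(-5, 2))), 2) = Pow(Add(-1, Add(Rational(1, 2), -10)), 2) = Pow(Add(-1, Rational(-19, 2)), 2) = Pow(Rational(-21, 2), 2) = Rational(441, 4) ≈ 110.25)
Add(Mul(-7, v), -13) = Add(Mul(-7, Rational(441, 4)), -13) = Add(Rational(-3087, 4), -13) = Rational(-3139, 4)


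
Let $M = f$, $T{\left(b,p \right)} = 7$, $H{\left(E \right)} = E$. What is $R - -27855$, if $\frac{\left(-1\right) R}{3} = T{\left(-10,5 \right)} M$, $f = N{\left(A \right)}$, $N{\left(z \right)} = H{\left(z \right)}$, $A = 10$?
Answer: $27645$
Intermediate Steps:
$N{\left(z \right)} = z$
$f = 10$
$M = 10$
$R = -210$ ($R = - 3 \cdot 7 \cdot 10 = \left(-3\right) 70 = -210$)
$R - -27855 = -210 - -27855 = -210 + 27855 = 27645$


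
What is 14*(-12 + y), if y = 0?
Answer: -168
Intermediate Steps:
14*(-12 + y) = 14*(-12 + 0) = 14*(-12) = -168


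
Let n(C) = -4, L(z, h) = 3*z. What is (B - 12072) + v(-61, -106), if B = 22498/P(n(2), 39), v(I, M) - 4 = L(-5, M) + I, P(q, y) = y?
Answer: -451118/39 ≈ -11567.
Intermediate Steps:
v(I, M) = -11 + I (v(I, M) = 4 + (3*(-5) + I) = 4 + (-15 + I) = -11 + I)
B = 22498/39 ≈ 576.87
(B - 12072) + v(-61, -106) = (22498/39 - 12072) + (-11 - 61) = -448310/39 - 72 = -451118/39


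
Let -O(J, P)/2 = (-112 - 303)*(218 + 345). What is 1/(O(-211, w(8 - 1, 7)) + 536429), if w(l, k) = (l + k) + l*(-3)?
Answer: 1/1003719 ≈ 9.9630e-7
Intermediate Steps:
w(l, k) = k - 2*l (w(l, k) = (k + l) - 3*l = k - 2*l)
O(J, P) = 467290 (O(J, P) = -2*(-112 - 303)*(218 + 345) = -(-830)*563 = -2*(-233645) = 467290)
1/(O(-211, w(8 - 1, 7)) + 536429) = 1/(467290 + 536429) = 1/1003719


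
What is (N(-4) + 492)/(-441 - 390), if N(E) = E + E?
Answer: -484/831 ≈ -0.58243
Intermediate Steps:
N(E) = 2*E
(N(-4) + 492)/(-441 - 390) = (2*(-4) + 492)/(-441 - 390) = (-8 + 492)/(-831) = 484*(-1/831) = -484/831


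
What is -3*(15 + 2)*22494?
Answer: -1147194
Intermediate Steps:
-3*(15 + 2)*22494 = -3*17*22494 = -51*22494 = -1147194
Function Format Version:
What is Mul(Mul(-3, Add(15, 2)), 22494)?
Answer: -1147194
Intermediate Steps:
Mul(Mul(-3, Add(15, 2)), 22494) = Mul(Mul(-3, 17), 22494) = Mul(-51, 22494) = -1147194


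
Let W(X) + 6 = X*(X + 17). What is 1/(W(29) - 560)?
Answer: 1/768 ≈ 0.0013021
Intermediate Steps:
W(X) = -6 + X*(17 + X) (W(X) = -6 + X*(X + 17) = -6 + X*(17 + X))
1/(W(29) - 560) = 1/((-6 + 29² + 17*29) - 560) = 1/((-6 + 841 + 493) - 560) = 1/(1328 - 560) = 1/768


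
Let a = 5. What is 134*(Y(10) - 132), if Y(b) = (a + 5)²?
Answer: -4288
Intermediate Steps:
Y(b) = 100 (Y(b) = (5 + 5)² = 10² = 100)
134*(Y(10) - 132) = 134*(100 - 132) = 134*(-32) = -4288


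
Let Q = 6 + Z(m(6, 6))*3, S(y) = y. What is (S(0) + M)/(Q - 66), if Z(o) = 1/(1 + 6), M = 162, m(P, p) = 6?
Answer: -378/139 ≈ -2.7194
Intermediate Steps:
Z(o) = 1/7
Q = 45/7 (Q = 6 + (1/7)*3 = 6 + 3/7 = 45/7 ≈ 6.4286)
(S(0) + M)/(Q - 66) = (0 + 162)/(45/7 - 66) = 162/(-417/7) = 162*(-7/417) = -378/139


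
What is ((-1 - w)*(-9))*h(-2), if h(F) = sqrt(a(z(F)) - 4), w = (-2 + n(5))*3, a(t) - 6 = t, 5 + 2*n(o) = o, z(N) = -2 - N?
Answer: -45*sqrt(2) ≈ -63.640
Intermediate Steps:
n(o) = -5/2 + o/2
a(t) = 6 + t
w = -6 (w = (-2 + (-5/2 + (1/2)*5))*3 = (-2 + (-5/2 + 5/2))*3 = (-2 + 0)*3 = -2*3 = -6)
h(F) = sqrt(-F) (h(F) = sqrt((6 + (-2 - F)) - 4) = sqrt((4 - F) - 4) = sqrt(-F))
((-1 - w)*(-9))*h(-2) = ((-1 - 1*(-6))*(-9))*sqrt(-1*(-2)) = ((-1 + 6)*(-9))*sqrt(2) = (5*(-9))*sqrt(2) = -45*sqrt(2)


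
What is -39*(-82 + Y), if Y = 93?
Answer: -429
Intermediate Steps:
-39*(-82 + Y) = -39*(-82 + 93) = -39*11 = -429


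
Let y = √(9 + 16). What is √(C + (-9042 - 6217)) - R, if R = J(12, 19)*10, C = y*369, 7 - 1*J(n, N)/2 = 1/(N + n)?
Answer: -4320/31 + I*√13414 ≈ -139.35 + 115.82*I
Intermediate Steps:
y = 5 (y = √25 = 5)
J(n, N) = 14 - 2/(N + n)
C = 1845 (C = 5*369 = 1845)
R = 4320/31 (R = (2*(-1 + 7*19 + 7*12)/(19 + 12))*10 = (2*(-1 + 133 + 84)/31)*10 = (2*(1/31)*216)*10 = (432/31)*10 = 4320/31 ≈ 139.35)
√(C + (-9042 - 6217)) - R = √(1845 + (-9042 - 6217)) - 1*4320/31 = √(1845 - 15259) - 4320/31 = √(-13414) - 4320/31 = I*√13414 - 4320/31 = -4320/31 + I*√13414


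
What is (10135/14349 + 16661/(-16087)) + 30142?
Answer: 6957673058602/230832363 ≈ 30142.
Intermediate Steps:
(10135/14349 + 16661/(-16087)) + 30142 = (10135*(1/14349) + 16661*(-1/16087)) + 30142 = (10135/14349 - 16661/16087) + 30142 = -76026944/230832363 + 30142 = 6957673058602/230832363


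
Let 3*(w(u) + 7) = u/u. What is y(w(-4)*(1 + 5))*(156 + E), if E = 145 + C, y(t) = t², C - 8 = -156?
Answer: 244800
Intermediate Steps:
C = -148 (C = 8 - 156 = -148)
w(u) = -20/3 (w(u) = -7 + (u/u)/3 = -7 + (⅓)*1 = -7 + ⅓ = -20/3)
E = -3 (E = 145 - 148 = -3)
y(w(-4)*(1 + 5))*(156 + E) = (-20*(1 + 5)/3)²*(156 - 3) = (-20/3*6)²*153 = (-40)²*153 = 1600*153 = 244800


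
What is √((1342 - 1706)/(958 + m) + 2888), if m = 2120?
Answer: 5*√3377782/171 ≈ 53.739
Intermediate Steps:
√((1342 - 1706)/(958 + m) + 2888) = √((1342 - 1706)/(958 + 2120) + 2888) = √(-364/3078 + 2888) = √(-364*1/3078 + 2888) = √(-182/1539 + 2888) = √(4444450/1539) = 5*√3377782/171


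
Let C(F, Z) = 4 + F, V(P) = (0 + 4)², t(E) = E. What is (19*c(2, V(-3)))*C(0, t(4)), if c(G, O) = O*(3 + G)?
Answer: 6080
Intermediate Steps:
V(P) = 16 (V(P) = 4² = 16)
(19*c(2, V(-3)))*C(0, t(4)) = (19*(16*(3 + 2)))*(4 + 0) = (19*(16*5))*4 = (19*80)*4 = 1520*4 = 6080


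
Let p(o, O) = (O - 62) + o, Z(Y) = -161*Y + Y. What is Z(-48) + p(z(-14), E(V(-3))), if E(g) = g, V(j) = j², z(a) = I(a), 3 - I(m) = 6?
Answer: 7624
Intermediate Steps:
I(m) = -3 (I(m) = 3 - 1*6 = 3 - 6 = -3)
Z(Y) = -160*Y
z(a) = -3
p(o, O) = -62 + O + o (p(o, O) = (-62 + O) + o = -62 + O + o)
Z(-48) + p(z(-14), E(V(-3))) = -160*(-48) + (-62 + (-3)² - 3) = 7680 + (-62 + 9 - 3) = 7680 - 56 = 7624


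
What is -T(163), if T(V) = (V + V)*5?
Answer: -1630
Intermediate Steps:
T(V) = 10*V (T(V) = (2*V)*5 = 10*V)
-T(163) = -10*163 = -1*1630 = -1630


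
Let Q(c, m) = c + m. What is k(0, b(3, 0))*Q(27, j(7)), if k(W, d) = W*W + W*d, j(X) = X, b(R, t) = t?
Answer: 0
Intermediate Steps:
k(W, d) = W² + W*d
k(0, b(3, 0))*Q(27, j(7)) = (0*(0 + 0))*(27 + 7) = (0*0)*34 = 0*34 = 0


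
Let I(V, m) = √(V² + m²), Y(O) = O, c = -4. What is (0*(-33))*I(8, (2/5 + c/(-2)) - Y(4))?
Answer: 0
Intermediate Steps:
(0*(-33))*I(8, (2/5 + c/(-2)) - Y(4)) = (0*(-33))*√(8² + ((2/5 - 4/(-2)) - 1*4)²) = 0*√(64 + ((2*(⅕) - 4*(-½)) - 4)²) = 0*√(64 + ((⅖ + 2) - 4)²) = 0*√(64 + (12/5 - 4)²) = 0*√(64 + (-8/5)²) = 0*√(64 + 64/25) = 0*√(1664/25) = 0*(8*√26/5) = 0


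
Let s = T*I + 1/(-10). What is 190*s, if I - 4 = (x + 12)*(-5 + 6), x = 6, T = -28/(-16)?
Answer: 7296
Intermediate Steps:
T = 7/4 (T = -28*(-1/16) = 7/4 ≈ 1.7500)
I = 22 (I = 4 + (6 + 12)*(-5 + 6) = 4 + 18*1 = 4 + 18 = 22)
s = 192/5 (s = (7/4)*22 + 1/(-10) = 77/2 - 1/10 = 192/5 ≈ 38.400)
190*s = 190*(192/5) = 7296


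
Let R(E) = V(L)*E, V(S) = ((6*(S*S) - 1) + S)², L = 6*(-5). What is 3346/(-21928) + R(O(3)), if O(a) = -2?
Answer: -632100060081/10964 ≈ -5.7652e+7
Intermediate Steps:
L = -30
V(S) = (-1 + S + 6*S²)² (V(S) = ((6*S² - 1) + S)² = ((-1 + 6*S²) + S)² = (-1 + S + 6*S²)²)
R(E) = 28826161*E (R(E) = (-1 - 30 + 6*(-30)²)²*E = (-1 - 30 + 6*900)²*E = (-1 - 30 + 5400)²*E = 5369²*E = 28826161*E)
3346/(-21928) + R(O(3)) = 3346/(-21928) + 28826161*(-2) = 3346*(-1/21928) - 57652322 = -1673/10964 - 57652322 = -632100060081/10964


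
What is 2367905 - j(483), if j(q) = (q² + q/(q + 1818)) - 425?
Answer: 1637576286/767 ≈ 2.1350e+6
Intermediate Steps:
j(q) = -425 + q² + q/(1818 + q) (j(q) = (q² + q/(1818 + q)) - 425 = -425 + q² + q/(1818 + q))
2367905 - j(483) = 2367905 - (-772650 + 483³ - 424*483 + 1818*483²)/(1818 + 483) = 2367905 - (-772650 + 112678587 - 204792 + 1818*233289)/2301 = 2367905 - (-772650 + 112678587 - 204792 + 424119402)/2301 = 2367905 - 535820547/2301 = 2367905 - 1*178606849/767 = 2367905 - 178606849/767 = 1637576286/767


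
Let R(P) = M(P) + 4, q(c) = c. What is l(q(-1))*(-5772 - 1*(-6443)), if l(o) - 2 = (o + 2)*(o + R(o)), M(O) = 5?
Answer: 6710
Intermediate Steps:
R(P) = 9 (R(P) = 5 + 4 = 9)
l(o) = 2 + (2 + o)*(9 + o) (l(o) = 2 + (o + 2)*(o + 9) = 2 + (2 + o)*(9 + o))
l(q(-1))*(-5772 - 1*(-6443)) = (20 + (-1)² + 11*(-1))*(-5772 - 1*(-6443)) = (20 + 1 - 11)*(-5772 + 6443) = 10*671 = 6710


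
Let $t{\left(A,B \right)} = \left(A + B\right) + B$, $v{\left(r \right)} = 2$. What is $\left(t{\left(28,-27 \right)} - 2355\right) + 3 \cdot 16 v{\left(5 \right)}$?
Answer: $-2285$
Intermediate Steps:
$t{\left(A,B \right)} = A + 2 B$
$\left(t{\left(28,-27 \right)} - 2355\right) + 3 \cdot 16 v{\left(5 \right)} = \left(\left(28 + 2 \left(-27\right)\right) - 2355\right) + 3 \cdot 16 \cdot 2 = \left(\left(28 - 54\right) - 2355\right) + 48 \cdot 2 = \left(-26 - 2355\right) + 96 = -2381 + 96 = -2285$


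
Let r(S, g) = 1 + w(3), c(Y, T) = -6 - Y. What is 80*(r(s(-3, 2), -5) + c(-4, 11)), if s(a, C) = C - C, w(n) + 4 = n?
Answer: -160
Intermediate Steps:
w(n) = -4 + n
s(a, C) = 0
r(S, g) = 0 (r(S, g) = 1 + (-4 + 3) = 1 - 1 = 0)
80*(r(s(-3, 2), -5) + c(-4, 11)) = 80*(0 + (-6 - 1*(-4))) = 80*(0 + (-6 + 4)) = 80*(0 - 2) = 80*(-2) = -160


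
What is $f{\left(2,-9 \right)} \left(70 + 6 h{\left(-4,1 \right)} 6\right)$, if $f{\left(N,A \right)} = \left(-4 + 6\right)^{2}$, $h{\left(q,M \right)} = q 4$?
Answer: $-2024$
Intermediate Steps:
$h{\left(q,M \right)} = 4 q$
$f{\left(N,A \right)} = 4$ ($f{\left(N,A \right)} = 2^{2} = 4$)
$f{\left(2,-9 \right)} \left(70 + 6 h{\left(-4,1 \right)} 6\right) = 4 \left(70 + 6 \cdot 4 \left(-4\right) 6\right) = 4 \left(70 + 6 \left(-16\right) 6\right) = 4 \left(70 - 576\right) = 4 \left(-506\right) = -2024$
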